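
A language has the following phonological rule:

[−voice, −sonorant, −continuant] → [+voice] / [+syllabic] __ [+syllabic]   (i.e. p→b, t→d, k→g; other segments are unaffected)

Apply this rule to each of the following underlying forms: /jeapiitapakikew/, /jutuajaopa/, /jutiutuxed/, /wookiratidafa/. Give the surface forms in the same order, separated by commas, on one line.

/jeapiitapakikew/: /p/ is a voiceless stop between vowels /a/ and /i/, so it voices to [b]. /t/ is a voiceless stop between vowels /i/ and /a/, so it voices to [d]. /p/ is a voiceless stop between vowels /a/ and /a/, so it voices to [b]. /k/ is a voiceless stop between vowels /a/ and /i/, so it voices to [g]. /k/ is a voiceless stop between vowels /i/ and /e/, so it voices to [g]. → [jeabiidabagigew].
/jutuajaopa/: /t/ is a voiceless stop between vowels /u/ and /u/, so it voices to [d]. /p/ is a voiceless stop between vowels /o/ and /a/, so it voices to [b]. → [juduajaoba].
/jutiutuxed/: /t/ is a voiceless stop between vowels /u/ and /i/, so it voices to [d]. /t/ is a voiceless stop between vowels /u/ and /u/, so it voices to [d]. → [judiuduxed].
/wookiratidafa/: /k/ is a voiceless stop between vowels /o/ and /i/, so it voices to [g]. /t/ is a voiceless stop between vowels /a/ and /i/, so it voices to [d]. → [woogiradidafa].

jeabiidabagigew, juduajaoba, judiuduxed, woogiradidafa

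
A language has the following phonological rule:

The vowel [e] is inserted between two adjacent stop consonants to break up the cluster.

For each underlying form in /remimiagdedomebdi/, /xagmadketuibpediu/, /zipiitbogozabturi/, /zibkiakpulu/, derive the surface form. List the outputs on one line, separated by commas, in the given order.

remimiagededomebedi, xagmadeketuibepediu, zipiitebogozabeturi, zibekiakepulu

/remimiagdedomebdi/: /g/ and /d/ form a stop–stop cluster, so [e] is inserted between them. /b/ and /d/ form a stop–stop cluster, so [e] is inserted between them. → [remimiagededomebedi].
/xagmadketuibpediu/: /d/ and /k/ form a stop–stop cluster, so [e] is inserted between them. /b/ and /p/ form a stop–stop cluster, so [e] is inserted between them. → [xagmadeketuibepediu].
/zipiitbogozabturi/: /t/ and /b/ form a stop–stop cluster, so [e] is inserted between them. /b/ and /t/ form a stop–stop cluster, so [e] is inserted between them. → [zipiitebogozabeturi].
/zibkiakpulu/: /b/ and /k/ form a stop–stop cluster, so [e] is inserted between them. /k/ and /p/ form a stop–stop cluster, so [e] is inserted between them. → [zibekiakepulu].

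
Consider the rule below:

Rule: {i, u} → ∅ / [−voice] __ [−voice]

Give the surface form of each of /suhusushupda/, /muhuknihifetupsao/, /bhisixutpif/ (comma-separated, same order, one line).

shsshpda, muhknihfetpsao, bhsxtpf

/suhusushupda/: /u/ is a high vowel flanked by voiceless consonants /s/ and /h/, so it deletes. /u/ is a high vowel flanked by voiceless consonants /h/ and /s/, so it deletes. /u/ is a high vowel flanked by voiceless consonants /s/ and /s/, so it deletes. /u/ is a high vowel flanked by voiceless consonants /h/ and /p/, so it deletes. → [shsshpda].
/muhuknihifetupsao/: /u/ is a high vowel flanked by voiceless consonants /h/ and /k/, so it deletes. /i/ is a high vowel flanked by voiceless consonants /h/ and /f/, so it deletes. /u/ is a high vowel flanked by voiceless consonants /t/ and /p/, so it deletes. → [muhknihfetpsao].
/bhisixutpif/: /i/ is a high vowel flanked by voiceless consonants /h/ and /s/, so it deletes. /i/ is a high vowel flanked by voiceless consonants /s/ and /x/, so it deletes. /u/ is a high vowel flanked by voiceless consonants /x/ and /t/, so it deletes. /i/ is a high vowel flanked by voiceless consonants /p/ and /f/, so it deletes. → [bhsxtpf].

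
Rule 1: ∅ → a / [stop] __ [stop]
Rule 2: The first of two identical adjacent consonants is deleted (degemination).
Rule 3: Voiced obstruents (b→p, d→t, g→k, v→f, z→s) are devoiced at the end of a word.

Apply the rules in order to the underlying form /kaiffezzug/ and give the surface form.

Rule 1 (stop-cluster a-epenthesis): no segment meets the environment; /kaiffezzug/ is unchanged.
Rule 2 (degemination): /ff/ is a geminate; the first /f/ deletes. /zz/ is a geminate; the first /z/ deletes. /kaiffezzug/ → kaifezug.
Rule 3 (final devoicing): /g/ is a voiced obstruent in word-final position, so it devoices to [k]. /kaifezug/ → kaifezuk.

kaifezuk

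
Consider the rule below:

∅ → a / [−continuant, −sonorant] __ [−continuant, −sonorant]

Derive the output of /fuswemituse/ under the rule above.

fuswemituse

No segment of /fuswemituse/ meets the structural description of the rule, so the form surfaces unchanged.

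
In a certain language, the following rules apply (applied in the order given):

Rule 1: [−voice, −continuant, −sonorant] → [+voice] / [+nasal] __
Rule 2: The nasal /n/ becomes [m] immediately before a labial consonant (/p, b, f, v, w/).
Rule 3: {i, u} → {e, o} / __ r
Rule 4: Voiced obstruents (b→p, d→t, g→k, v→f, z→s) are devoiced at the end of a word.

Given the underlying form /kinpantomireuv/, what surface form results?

Rule 1 (post-nasal voicing): /p/ is a voiceless stop immediately after the nasal /n/, so it voices to [b]. /t/ is a voiceless stop immediately after the nasal /n/, so it voices to [d]. /kinpantomireuv/ → kinbandomireuv.
Rule 2 (nasal place assimilation): /n/ precedes the labial consonant /b/, so it assimilates in place to [m]. /kinbandomireuv/ → kimbandomireuv.
Rule 3 (pre-rhotic lowering): /i/ is a high vowel immediately before /r/, so it lowers to [e]. /kimbandomireuv/ → kimbandomereuv.
Rule 4 (final devoicing): /v/ is a voiced obstruent in word-final position, so it devoices to [f]. /kimbandomereuv/ → kimbandomereuf.

kimbandomereuf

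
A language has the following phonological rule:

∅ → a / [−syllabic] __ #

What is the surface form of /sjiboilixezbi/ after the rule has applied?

No segment of /sjiboilixezbi/ meets the structural description of the rule, so the form surfaces unchanged.

sjiboilixezbi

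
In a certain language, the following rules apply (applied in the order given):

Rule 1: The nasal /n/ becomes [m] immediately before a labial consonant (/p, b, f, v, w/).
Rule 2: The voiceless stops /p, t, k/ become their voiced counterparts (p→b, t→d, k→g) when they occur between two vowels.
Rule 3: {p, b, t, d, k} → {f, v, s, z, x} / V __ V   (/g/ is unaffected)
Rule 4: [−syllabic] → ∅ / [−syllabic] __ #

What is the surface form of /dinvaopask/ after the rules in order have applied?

dimvaovas

Rule 1 (nasal place assimilation): /n/ precedes the labial consonant /v/, so it assimilates in place to [m]. /dinvaopask/ → dimvaopask.
Rule 2 (intervocalic voicing): /p/ is a voiceless stop between vowels /o/ and /a/, so it voices to [b]. /dimvaopask/ → dimvaobask.
Rule 3 (intervocalic spirantization): /b/ is a stop between vowels /o/ and /a/, so it spirantizes to the fricative [v]. /dimvaobask/ → dimvaovask.
Rule 4 (final cluster simplification): /k/ is the second consonant of a word-final cluster /sk/, so it deletes. /dimvaovask/ → dimvaovas.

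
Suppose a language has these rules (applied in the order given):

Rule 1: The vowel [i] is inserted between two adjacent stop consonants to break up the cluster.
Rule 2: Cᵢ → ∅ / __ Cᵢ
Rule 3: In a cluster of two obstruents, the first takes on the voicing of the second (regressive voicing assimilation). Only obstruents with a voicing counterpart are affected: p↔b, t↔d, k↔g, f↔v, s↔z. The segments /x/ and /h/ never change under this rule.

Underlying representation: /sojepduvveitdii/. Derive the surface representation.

Rule 1 (stop-cluster i-epenthesis): /p/ and /d/ form a stop–stop cluster, so [i] is inserted between them. /t/ and /d/ form a stop–stop cluster, so [i] is inserted between them. /sojepduvveitdii/ → sojepiduvveitidii.
Rule 2 (degemination): /vv/ is a geminate; the first /v/ deletes. /sojepiduvveitidii/ → sojepiduveitidii.
Rule 3 (regressive voicing assimilation): no segment meets the environment; /sojepiduveitidii/ is unchanged.

sojepiduveitidii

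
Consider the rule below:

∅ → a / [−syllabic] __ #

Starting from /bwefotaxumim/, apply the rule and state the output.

bwefotaxumima

the form ends in the consonant /m/, so [a] is inserted word-finally.
Surface form: [bwefotaxumima].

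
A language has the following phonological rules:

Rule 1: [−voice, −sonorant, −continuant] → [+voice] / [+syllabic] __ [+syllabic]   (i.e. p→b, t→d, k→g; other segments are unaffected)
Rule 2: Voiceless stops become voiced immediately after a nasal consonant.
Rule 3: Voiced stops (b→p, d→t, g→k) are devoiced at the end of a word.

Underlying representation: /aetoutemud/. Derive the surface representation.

aedoudemut

Rule 1 (intervocalic voicing): /t/ is a voiceless stop between vowels /e/ and /o/, so it voices to [d]. /t/ is a voiceless stop between vowels /u/ and /e/, so it voices to [d]. /aetoutemud/ → aedoudemud.
Rule 2 (post-nasal voicing): no segment meets the environment; /aedoudemud/ is unchanged.
Rule 3 (final devoicing): /d/ is a voiced stop in word-final position, so it devoices to [t]. /aedoudemud/ → aedoudemut.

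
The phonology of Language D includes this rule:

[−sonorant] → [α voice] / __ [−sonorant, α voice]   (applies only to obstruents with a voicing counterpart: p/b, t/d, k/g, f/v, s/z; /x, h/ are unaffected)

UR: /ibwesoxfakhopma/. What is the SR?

No segment of /ibwesoxfakhopma/ meets the structural description of the rule, so the form surfaces unchanged.

ibwesoxfakhopma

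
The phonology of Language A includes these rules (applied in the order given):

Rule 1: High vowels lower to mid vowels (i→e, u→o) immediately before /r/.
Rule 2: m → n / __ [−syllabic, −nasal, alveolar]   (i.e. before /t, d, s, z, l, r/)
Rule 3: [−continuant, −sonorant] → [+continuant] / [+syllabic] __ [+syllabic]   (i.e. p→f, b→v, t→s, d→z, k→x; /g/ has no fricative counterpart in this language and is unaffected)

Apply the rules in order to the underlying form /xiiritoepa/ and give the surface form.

Rule 1 (pre-rhotic lowering): /i/ is a high vowel immediately before /r/, so it lowers to [e]. /xiiritoepa/ → xieritoepa.
Rule 2 (nasal place assimilation): no segment meets the environment; /xieritoepa/ is unchanged.
Rule 3 (intervocalic spirantization): /t/ is a stop between vowels /i/ and /o/, so it spirantizes to the fricative [s]. /p/ is a stop between vowels /e/ and /a/, so it spirantizes to the fricative [f]. /xieritoepa/ → xierisoefa.

xierisoefa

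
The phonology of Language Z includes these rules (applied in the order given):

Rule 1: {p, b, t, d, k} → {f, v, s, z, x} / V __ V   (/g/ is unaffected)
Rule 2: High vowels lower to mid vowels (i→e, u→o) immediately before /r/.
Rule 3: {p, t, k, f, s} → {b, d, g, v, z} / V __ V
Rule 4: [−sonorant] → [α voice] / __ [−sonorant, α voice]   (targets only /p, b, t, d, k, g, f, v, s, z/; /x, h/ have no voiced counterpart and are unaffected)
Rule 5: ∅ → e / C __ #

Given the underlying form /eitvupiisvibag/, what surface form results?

Rule 1 (intervocalic spirantization): /p/ is a stop between vowels /u/ and /i/, so it spirantizes to the fricative [f]. /b/ is a stop between vowels /i/ and /a/, so it spirantizes to the fricative [v]. /eitvupiisvibag/ → eitvufiisvivag.
Rule 2 (pre-rhotic lowering): no segment meets the environment; /eitvufiisvivag/ is unchanged.
Rule 3 (intervocalic voicing): /f/ is a voiceless obstruent between vowels /u/ and /i/, so it voices to [v]. /eitvufiisvivag/ → eitvuviisvivag.
Rule 4 (regressive voicing assimilation): /t/ precedes the voiced obstruent /v/, so it voices to [d] by assimilation. /s/ precedes the voiced obstruent /v/, so it voices to [z] by assimilation. /eitvuviisvivag/ → eidvuviizvivag.
Rule 5 (final e-epenthesis): the form ends in the consonant /g/, so [e] is inserted word-finally. /eidvuviizvivag/ → eidvuviizvivage.

eidvuviizvivage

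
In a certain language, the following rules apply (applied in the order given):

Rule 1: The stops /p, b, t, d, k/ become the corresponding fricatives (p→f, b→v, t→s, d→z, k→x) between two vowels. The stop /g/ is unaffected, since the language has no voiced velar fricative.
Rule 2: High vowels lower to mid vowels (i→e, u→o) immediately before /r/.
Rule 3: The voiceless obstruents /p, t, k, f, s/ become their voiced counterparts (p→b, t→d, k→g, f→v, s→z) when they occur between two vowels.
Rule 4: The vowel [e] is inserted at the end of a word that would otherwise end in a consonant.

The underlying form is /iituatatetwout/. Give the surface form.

iizuazazetwoute

Rule 1 (intervocalic spirantization): /t/ is a stop between vowels /i/ and /u/, so it spirantizes to the fricative [s]. /t/ is a stop between vowels /a/ and /a/, so it spirantizes to the fricative [s]. /t/ is a stop between vowels /a/ and /e/, so it spirantizes to the fricative [s]. /iituatatetwout/ → iisuasasetwout.
Rule 2 (pre-rhotic lowering): no segment meets the environment; /iisuasasetwout/ is unchanged.
Rule 3 (intervocalic voicing): /s/ is a voiceless obstruent between vowels /i/ and /u/, so it voices to [z]. /s/ is a voiceless obstruent between vowels /a/ and /a/, so it voices to [z]. /s/ is a voiceless obstruent between vowels /a/ and /e/, so it voices to [z]. /iisuasasetwout/ → iizuazazetwout.
Rule 4 (final e-epenthesis): the form ends in the consonant /t/, so [e] is inserted word-finally. /iizuazazetwout/ → iizuazazetwoute.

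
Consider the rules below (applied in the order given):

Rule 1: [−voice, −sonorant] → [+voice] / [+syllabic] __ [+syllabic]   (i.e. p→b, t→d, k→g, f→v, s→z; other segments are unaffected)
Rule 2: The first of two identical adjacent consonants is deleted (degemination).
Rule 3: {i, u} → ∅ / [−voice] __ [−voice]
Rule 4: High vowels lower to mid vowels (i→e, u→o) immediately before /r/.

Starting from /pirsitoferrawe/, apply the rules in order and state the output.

Rule 1 (intervocalic voicing): /t/ is a voiceless obstruent between vowels /i/ and /o/, so it voices to [d]. /f/ is a voiceless obstruent between vowels /o/ and /e/, so it voices to [v]. /pirsitoferrawe/ → pirsidoverrawe.
Rule 2 (degemination): /rr/ is a geminate; the first /r/ deletes. /pirsidoverrawe/ → pirsidoverawe.
Rule 3 (high vowel syncope): no segment meets the environment; /pirsidoverawe/ is unchanged.
Rule 4 (pre-rhotic lowering): /i/ is a high vowel immediately before /r/, so it lowers to [e]. /pirsidoverawe/ → persidoverawe.

persidoverawe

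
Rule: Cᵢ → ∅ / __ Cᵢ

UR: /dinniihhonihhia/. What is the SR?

diniihonihia

/nn/ is a geminate; the first /n/ deletes.
/hh/ is a geminate; the first /h/ deletes.
/hh/ is a geminate; the first /h/ deletes.
Surface form: [diniihonihia].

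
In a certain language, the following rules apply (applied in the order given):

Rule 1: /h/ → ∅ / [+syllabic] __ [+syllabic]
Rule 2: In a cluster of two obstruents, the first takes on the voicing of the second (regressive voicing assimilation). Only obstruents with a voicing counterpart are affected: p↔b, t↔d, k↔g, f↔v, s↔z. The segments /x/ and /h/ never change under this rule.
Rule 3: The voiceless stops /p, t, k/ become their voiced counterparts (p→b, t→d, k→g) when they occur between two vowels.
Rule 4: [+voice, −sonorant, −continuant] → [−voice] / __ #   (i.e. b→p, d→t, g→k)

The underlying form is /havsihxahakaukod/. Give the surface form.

Rule 1 (intervocalic h-deletion): /h/ occurs between vowels /a/ and /a/, so it deletes. /havsihxahakaukod/ → havsihxaakaukod.
Rule 2 (regressive voicing assimilation): /v/ precedes the voiceless obstruent /s/, so it devoices to [f] by assimilation. /havsihxaakaukod/ → hafsihxaakaukod.
Rule 3 (intervocalic voicing): /k/ is a voiceless stop between vowels /a/ and /a/, so it voices to [g]. /k/ is a voiceless stop between vowels /u/ and /o/, so it voices to [g]. /hafsihxaakaukod/ → hafsihxaagaugod.
Rule 4 (final devoicing): /d/ is a voiced stop in word-final position, so it devoices to [t]. /hafsihxaagaugod/ → hafsihxaagaugot.

hafsihxaagaugot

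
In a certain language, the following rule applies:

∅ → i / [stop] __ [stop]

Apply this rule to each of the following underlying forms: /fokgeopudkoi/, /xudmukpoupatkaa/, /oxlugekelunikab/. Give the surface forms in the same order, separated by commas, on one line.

/fokgeopudkoi/: /k/ and /g/ form a stop–stop cluster, so [i] is inserted between them. /d/ and /k/ form a stop–stop cluster, so [i] is inserted between them. → [fokigeopudikoi].
/xudmukpoupatkaa/: /k/ and /p/ form a stop–stop cluster, so [i] is inserted between them. /t/ and /k/ form a stop–stop cluster, so [i] is inserted between them. → [xudmukipoupatikaa].
/oxlugekelunikab/: the rule's environment is not met; surfaces unchanged as [oxlugekelunikab].

fokigeopudikoi, xudmukipoupatikaa, oxlugekelunikab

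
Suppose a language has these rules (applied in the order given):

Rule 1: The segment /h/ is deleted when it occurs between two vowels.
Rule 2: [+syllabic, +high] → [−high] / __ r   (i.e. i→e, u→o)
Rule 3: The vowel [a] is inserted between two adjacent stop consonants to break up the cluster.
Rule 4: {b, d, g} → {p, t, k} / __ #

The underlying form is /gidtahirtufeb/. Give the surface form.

gidataertufep

Rule 1 (intervocalic h-deletion): /h/ occurs between vowels /a/ and /i/, so it deletes. /gidtahirtufeb/ → gidtairtufeb.
Rule 2 (pre-rhotic lowering): /i/ is a high vowel immediately before /r/, so it lowers to [e]. /gidtairtufeb/ → gidtaertufeb.
Rule 3 (stop-cluster a-epenthesis): /d/ and /t/ form a stop–stop cluster, so [a] is inserted between them. /gidtaertufeb/ → gidataertufeb.
Rule 4 (final devoicing): /b/ is a voiced stop in word-final position, so it devoices to [p]. /gidataertufeb/ → gidataertufep.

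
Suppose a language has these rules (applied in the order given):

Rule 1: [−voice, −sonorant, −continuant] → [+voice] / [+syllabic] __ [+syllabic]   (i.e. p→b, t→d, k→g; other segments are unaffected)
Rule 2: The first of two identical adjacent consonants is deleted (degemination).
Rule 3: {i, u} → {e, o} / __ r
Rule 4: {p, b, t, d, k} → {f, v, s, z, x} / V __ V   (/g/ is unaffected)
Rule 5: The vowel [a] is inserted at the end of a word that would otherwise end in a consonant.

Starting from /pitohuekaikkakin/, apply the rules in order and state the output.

Rule 1 (intervocalic voicing): /t/ is a voiceless stop between vowels /i/ and /o/, so it voices to [d]. /k/ is a voiceless stop between vowels /e/ and /a/, so it voices to [g]. /k/ is a voiceless stop between vowels /a/ and /i/, so it voices to [g]. /pitohuekaikkakin/ → pidohuegaikkagin.
Rule 2 (degemination): /kk/ is a geminate; the first /k/ deletes. /pidohuegaikkagin/ → pidohuegaikagin.
Rule 3 (pre-rhotic lowering): no segment meets the environment; /pidohuegaikagin/ is unchanged.
Rule 4 (intervocalic spirantization): /d/ is a stop between vowels /i/ and /o/, so it spirantizes to the fricative [z]. /k/ is a stop between vowels /i/ and /a/, so it spirantizes to the fricative [x]. /pidohuegaikagin/ → pizohuegaixagin.
Rule 5 (final a-epenthesis): the form ends in the consonant /n/, so [a] is inserted word-finally. /pizohuegaixagin/ → pizohuegaixagina.

pizohuegaixagina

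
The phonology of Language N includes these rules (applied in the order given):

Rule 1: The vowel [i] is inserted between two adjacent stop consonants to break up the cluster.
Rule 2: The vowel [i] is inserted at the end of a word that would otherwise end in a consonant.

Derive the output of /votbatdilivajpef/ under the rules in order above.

votibatidilivajpefi

Rule 1 (stop-cluster i-epenthesis): /t/ and /b/ form a stop–stop cluster, so [i] is inserted between them. /t/ and /d/ form a stop–stop cluster, so [i] is inserted between them. /votbatdilivajpef/ → votibatidilivajpef.
Rule 2 (final i-epenthesis): the form ends in the consonant /f/, so [i] is inserted word-finally. /votibatidilivajpef/ → votibatidilivajpefi.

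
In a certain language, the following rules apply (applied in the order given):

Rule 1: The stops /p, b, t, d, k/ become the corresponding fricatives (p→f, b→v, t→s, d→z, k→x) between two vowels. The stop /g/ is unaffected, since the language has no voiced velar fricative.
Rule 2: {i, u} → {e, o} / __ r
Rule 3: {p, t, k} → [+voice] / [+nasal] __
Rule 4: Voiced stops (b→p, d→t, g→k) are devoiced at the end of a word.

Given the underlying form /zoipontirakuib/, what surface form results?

zoifonderaxuip

Rule 1 (intervocalic spirantization): /p/ is a stop between vowels /i/ and /o/, so it spirantizes to the fricative [f]. /k/ is a stop between vowels /a/ and /u/, so it spirantizes to the fricative [x]. /zoipontirakuib/ → zoifontiraxuib.
Rule 2 (pre-rhotic lowering): /i/ is a high vowel immediately before /r/, so it lowers to [e]. /zoifontiraxuib/ → zoifonteraxuib.
Rule 3 (post-nasal voicing): /t/ is a voiceless stop immediately after the nasal /n/, so it voices to [d]. /zoifonteraxuib/ → zoifonderaxuib.
Rule 4 (final devoicing): /b/ is a voiced stop in word-final position, so it devoices to [p]. /zoifonderaxuib/ → zoifonderaxuip.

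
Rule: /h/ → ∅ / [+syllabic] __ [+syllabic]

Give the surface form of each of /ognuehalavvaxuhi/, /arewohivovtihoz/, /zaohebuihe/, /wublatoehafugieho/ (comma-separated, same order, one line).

ognuealavvaxui, arewoivovtioz, zaoebuie, wublatoeafugieo

/ognuehalavvaxuhi/: /h/ occurs between vowels /e/ and /a/, so it deletes. /h/ occurs between vowels /u/ and /i/, so it deletes. → [ognuealavvaxui].
/arewohivovtihoz/: /h/ occurs between vowels /o/ and /i/, so it deletes. /h/ occurs between vowels /i/ and /o/, so it deletes. → [arewoivovtioz].
/zaohebuihe/: /h/ occurs between vowels /o/ and /e/, so it deletes. /h/ occurs between vowels /i/ and /e/, so it deletes. → [zaoebuie].
/wublatoehafugieho/: /h/ occurs between vowels /e/ and /a/, so it deletes. /h/ occurs between vowels /e/ and /o/, so it deletes. → [wublatoeafugieo].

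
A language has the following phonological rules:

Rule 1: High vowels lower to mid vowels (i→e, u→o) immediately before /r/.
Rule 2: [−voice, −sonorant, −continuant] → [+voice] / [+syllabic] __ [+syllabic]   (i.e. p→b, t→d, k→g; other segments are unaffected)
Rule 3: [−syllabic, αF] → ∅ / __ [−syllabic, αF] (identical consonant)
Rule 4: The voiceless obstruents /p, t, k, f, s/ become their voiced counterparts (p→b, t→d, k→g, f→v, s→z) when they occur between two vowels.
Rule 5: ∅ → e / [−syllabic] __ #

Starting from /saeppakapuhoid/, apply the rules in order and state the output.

saebagabuhoide

Rule 1 (pre-rhotic lowering): no segment meets the environment; /saeppakapuhoid/ is unchanged.
Rule 2 (intervocalic voicing): /k/ is a voiceless stop between vowels /a/ and /a/, so it voices to [g]. /p/ is a voiceless stop between vowels /a/ and /u/, so it voices to [b]. /saeppakapuhoid/ → saeppagabuhoid.
Rule 3 (degemination): /pp/ is a geminate; the first /p/ deletes. /saeppagabuhoid/ → saepagabuhoid.
Rule 4 (intervocalic voicing): /p/ is a voiceless obstruent between vowels /e/ and /a/, so it voices to [b]. /saepagabuhoid/ → saebagabuhoid.
Rule 5 (final e-epenthesis): the form ends in the consonant /d/, so [e] is inserted word-finally. /saebagabuhoid/ → saebagabuhoide.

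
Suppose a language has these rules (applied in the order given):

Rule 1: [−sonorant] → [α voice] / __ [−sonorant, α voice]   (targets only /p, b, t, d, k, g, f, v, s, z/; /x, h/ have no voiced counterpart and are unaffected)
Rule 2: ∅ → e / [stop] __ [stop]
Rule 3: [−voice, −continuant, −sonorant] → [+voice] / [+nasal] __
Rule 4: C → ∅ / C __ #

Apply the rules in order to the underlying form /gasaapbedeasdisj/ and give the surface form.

gasaabebedeazdis

Rule 1 (regressive voicing assimilation): /p/ precedes the voiced obstruent /b/, so it voices to [b] by assimilation. /s/ precedes the voiced obstruent /d/, so it voices to [z] by assimilation. /gasaapbedeasdisj/ → gasaabbedeazdisj.
Rule 2 (stop-cluster e-epenthesis): /b/ and /b/ form a stop–stop cluster, so [e] is inserted between them. /gasaabbedeazdisj/ → gasaabebedeazdisj.
Rule 3 (post-nasal voicing): no segment meets the environment; /gasaabebedeazdisj/ is unchanged.
Rule 4 (final cluster simplification): /j/ is the second consonant of a word-final cluster /sj/, so it deletes. /gasaabebedeazdisj/ → gasaabebedeazdis.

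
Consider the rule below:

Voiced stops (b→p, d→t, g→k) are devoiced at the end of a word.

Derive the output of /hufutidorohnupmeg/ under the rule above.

hufutidorohnupmek

Scanning /hufutidorohnupmeg/: /d/ at position 7 is not in the conditioning environment; /g/ is a voiced stop in word-final position, so it devoices to [k].
Result: [hufutidorohnupmek].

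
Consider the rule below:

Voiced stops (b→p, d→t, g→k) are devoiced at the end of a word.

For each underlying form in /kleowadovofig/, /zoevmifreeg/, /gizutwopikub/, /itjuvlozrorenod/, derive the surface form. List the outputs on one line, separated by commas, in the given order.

kleowadovofik, zoevmifreek, gizutwopikup, itjuvlozrorenot

/kleowadovofig/: /g/ is a voiced stop in word-final position, so it devoices to [k]. → [kleowadovofik].
/zoevmifreeg/: /g/ is a voiced stop in word-final position, so it devoices to [k]. → [zoevmifreek].
/gizutwopikub/: /b/ is a voiced stop in word-final position, so it devoices to [p]. → [gizutwopikup].
/itjuvlozrorenod/: /d/ is a voiced stop in word-final position, so it devoices to [t]. → [itjuvlozrorenot].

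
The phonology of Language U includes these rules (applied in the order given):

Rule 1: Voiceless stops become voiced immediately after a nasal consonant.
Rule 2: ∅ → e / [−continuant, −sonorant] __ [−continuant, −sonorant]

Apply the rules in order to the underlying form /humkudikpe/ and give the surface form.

Rule 1 (post-nasal voicing): /k/ is a voiceless stop immediately after the nasal /m/, so it voices to [g]. /humkudikpe/ → humgudikpe.
Rule 2 (stop-cluster e-epenthesis): /k/ and /p/ form a stop–stop cluster, so [e] is inserted between them. /humgudikpe/ → humgudikepe.

humgudikepe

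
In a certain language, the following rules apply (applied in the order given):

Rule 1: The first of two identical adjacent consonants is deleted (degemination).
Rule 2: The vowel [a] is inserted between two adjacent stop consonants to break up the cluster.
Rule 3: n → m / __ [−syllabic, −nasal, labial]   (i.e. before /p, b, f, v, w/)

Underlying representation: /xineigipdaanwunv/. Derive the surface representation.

Rule 1 (degemination): no segment meets the environment; /xineigipdaanwunv/ is unchanged.
Rule 2 (stop-cluster a-epenthesis): /p/ and /d/ form a stop–stop cluster, so [a] is inserted between them. /xineigipdaanwunv/ → xineigipadaanwunv.
Rule 3 (nasal place assimilation): /n/ precedes the labial consonant /w/, so it assimilates in place to [m]. /n/ precedes the labial consonant /v/, so it assimilates in place to [m]. /xineigipadaanwunv/ → xineigipadaamwumv.

xineigipadaamwumv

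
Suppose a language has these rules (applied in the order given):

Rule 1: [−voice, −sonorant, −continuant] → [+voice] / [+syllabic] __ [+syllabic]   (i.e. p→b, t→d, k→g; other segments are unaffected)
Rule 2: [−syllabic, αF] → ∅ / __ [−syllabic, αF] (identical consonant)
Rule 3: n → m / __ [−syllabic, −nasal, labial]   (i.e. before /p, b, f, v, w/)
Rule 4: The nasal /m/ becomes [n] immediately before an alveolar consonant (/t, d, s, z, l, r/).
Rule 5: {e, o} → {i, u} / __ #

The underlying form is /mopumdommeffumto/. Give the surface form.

Rule 1 (intervocalic voicing): /p/ is a voiceless stop between vowels /o/ and /u/, so it voices to [b]. /mopumdommeffumto/ → mobumdommeffumto.
Rule 2 (degemination): /mm/ is a geminate; the first /m/ deletes. /ff/ is a geminate; the first /f/ deletes. /mobumdommeffumto/ → mobumdomefumto.
Rule 3 (nasal place assimilation): no segment meets the environment; /mobumdomefumto/ is unchanged.
Rule 4 (nasal place assimilation): /m/ precedes the alveolar consonant /d/, so it assimilates in place to [n]. /m/ precedes the alveolar consonant /t/, so it assimilates in place to [n]. /mobumdomefumto/ → mobundomefunto.
Rule 5 (final vowel raising): /o/ is a mid vowel in word-final position, so it raises to [u]. /mobundomefunto/ → mobundomefuntu.

mobundomefuntu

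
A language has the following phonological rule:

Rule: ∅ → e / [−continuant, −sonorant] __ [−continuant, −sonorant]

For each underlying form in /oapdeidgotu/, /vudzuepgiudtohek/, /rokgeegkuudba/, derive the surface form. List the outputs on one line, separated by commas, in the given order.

oapedeidegotu, vudzuepegiudetohek, rokegeegekuudeba

/oapdeidgotu/: /p/ and /d/ form a stop–stop cluster, so [e] is inserted between them. /d/ and /g/ form a stop–stop cluster, so [e] is inserted between them. → [oapedeidegotu].
/vudzuepgiudtohek/: /p/ and /g/ form a stop–stop cluster, so [e] is inserted between them. /d/ and /t/ form a stop–stop cluster, so [e] is inserted between them. → [vudzuepegiudetohek].
/rokgeegkuudba/: /k/ and /g/ form a stop–stop cluster, so [e] is inserted between them. /g/ and /k/ form a stop–stop cluster, so [e] is inserted between them. /d/ and /b/ form a stop–stop cluster, so [e] is inserted between them. → [rokegeegekuudeba].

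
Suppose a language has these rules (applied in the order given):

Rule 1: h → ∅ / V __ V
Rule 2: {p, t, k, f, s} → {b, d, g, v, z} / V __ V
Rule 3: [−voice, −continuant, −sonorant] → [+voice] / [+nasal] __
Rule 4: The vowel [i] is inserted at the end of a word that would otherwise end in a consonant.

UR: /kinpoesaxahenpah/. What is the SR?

Rule 1 (intervocalic h-deletion): /h/ occurs between vowels /a/ and /e/, so it deletes. /kinpoesaxahenpah/ → kinpoesaxaenpah.
Rule 2 (intervocalic voicing): /s/ is a voiceless obstruent between vowels /e/ and /a/, so it voices to [z]. /kinpoesaxaenpah/ → kinpoezaxaenpah.
Rule 3 (post-nasal voicing): /p/ is a voiceless stop immediately after the nasal /n/, so it voices to [b]. /p/ is a voiceless stop immediately after the nasal /n/, so it voices to [b]. /kinpoezaxaenpah/ → kinboezaxaenbah.
Rule 4 (final i-epenthesis): the form ends in the consonant /h/, so [i] is inserted word-finally. /kinboezaxaenbah/ → kinboezaxaenbahi.

kinboezaxaenbahi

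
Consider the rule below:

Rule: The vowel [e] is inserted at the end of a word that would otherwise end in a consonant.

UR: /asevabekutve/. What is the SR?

asevabekutve

No segment of /asevabekutve/ meets the structural description of the rule, so the form surfaces unchanged.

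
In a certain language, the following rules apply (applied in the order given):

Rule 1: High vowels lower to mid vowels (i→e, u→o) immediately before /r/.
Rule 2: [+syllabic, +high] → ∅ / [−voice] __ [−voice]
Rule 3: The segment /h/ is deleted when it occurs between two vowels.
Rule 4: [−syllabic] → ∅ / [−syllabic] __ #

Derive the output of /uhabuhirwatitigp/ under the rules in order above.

uabuerwattig

Rule 1 (pre-rhotic lowering): /i/ is a high vowel immediately before /r/, so it lowers to [e]. /uhabuhirwatitigp/ → uhabuherwatitigp.
Rule 2 (high vowel syncope): /i/ is a high vowel flanked by voiceless consonants /t/ and /t/, so it deletes. /uhabuherwatitigp/ → uhabuherwattigp.
Rule 3 (intervocalic h-deletion): /h/ occurs between vowels /u/ and /a/, so it deletes. /h/ occurs between vowels /u/ and /e/, so it deletes. /uhabuherwattigp/ → uabuerwattigp.
Rule 4 (final cluster simplification): /p/ is the second consonant of a word-final cluster /gp/, so it deletes. /uabuerwattigp/ → uabuerwattig.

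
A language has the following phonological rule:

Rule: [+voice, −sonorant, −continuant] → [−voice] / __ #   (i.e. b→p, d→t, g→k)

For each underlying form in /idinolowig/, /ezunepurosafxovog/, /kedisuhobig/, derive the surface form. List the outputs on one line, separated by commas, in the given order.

/idinolowig/: /g/ is a voiced stop in word-final position, so it devoices to [k]. → [idinolowik].
/ezunepurosafxovog/: /g/ is a voiced stop in word-final position, so it devoices to [k]. → [ezunepurosafxovok].
/kedisuhobig/: /g/ is a voiced stop in word-final position, so it devoices to [k]. → [kedisuhobik].

idinolowik, ezunepurosafxovok, kedisuhobik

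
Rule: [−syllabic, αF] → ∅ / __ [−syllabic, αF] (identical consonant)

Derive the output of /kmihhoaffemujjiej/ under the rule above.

/hh/ is a geminate; the first /h/ deletes.
/ff/ is a geminate; the first /f/ deletes.
/jj/ is a geminate; the first /j/ deletes.
The other instances of /k/, /m/, /h/, /f/, /j/ do not occur in the required environment and remain unchanged.
Surface form: [kmihoafemujiej].

kmihoafemujiej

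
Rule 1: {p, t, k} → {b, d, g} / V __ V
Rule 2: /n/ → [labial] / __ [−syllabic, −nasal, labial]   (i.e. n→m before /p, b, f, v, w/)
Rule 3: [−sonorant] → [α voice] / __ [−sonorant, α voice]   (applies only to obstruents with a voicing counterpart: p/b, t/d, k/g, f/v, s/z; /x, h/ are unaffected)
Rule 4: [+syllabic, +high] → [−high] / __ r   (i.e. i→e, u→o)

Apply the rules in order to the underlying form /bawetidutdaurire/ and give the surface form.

Rule 1 (intervocalic voicing): /t/ is a voiceless stop between vowels /e/ and /i/, so it voices to [d]. /bawetidutdaurire/ → bawedidutdaurire.
Rule 2 (nasal place assimilation): no segment meets the environment; /bawedidutdaurire/ is unchanged.
Rule 3 (regressive voicing assimilation): /t/ precedes the voiced obstruent /d/, so it voices to [d] by assimilation. /bawedidutdaurire/ → bawediduddaurire.
Rule 4 (pre-rhotic lowering): /u/ is a high vowel immediately before /r/, so it lowers to [o]. /i/ is a high vowel immediately before /r/, so it lowers to [e]. /bawediduddaurire/ → bawediduddaorere.

bawediduddaorere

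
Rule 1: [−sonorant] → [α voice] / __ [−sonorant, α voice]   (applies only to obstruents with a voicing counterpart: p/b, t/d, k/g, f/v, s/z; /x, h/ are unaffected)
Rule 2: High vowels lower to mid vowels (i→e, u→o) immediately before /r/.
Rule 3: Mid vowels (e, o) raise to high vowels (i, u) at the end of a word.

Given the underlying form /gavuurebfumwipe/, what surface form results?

gavuorepfumwipi

Rule 1 (regressive voicing assimilation): /b/ precedes the voiceless obstruent /f/, so it devoices to [p] by assimilation. /gavuurebfumwipe/ → gavuurepfumwipe.
Rule 2 (pre-rhotic lowering): /u/ is a high vowel immediately before /r/, so it lowers to [o]. /gavuurepfumwipe/ → gavuorepfumwipe.
Rule 3 (final vowel raising): /e/ is a mid vowel in word-final position, so it raises to [i]. /gavuorepfumwipe/ → gavuorepfumwipi.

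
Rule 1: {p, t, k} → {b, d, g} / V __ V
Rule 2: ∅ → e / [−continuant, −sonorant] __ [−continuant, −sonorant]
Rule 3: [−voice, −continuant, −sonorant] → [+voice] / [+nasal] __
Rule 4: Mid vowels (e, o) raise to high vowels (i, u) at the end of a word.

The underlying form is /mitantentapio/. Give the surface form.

Rule 1 (intervocalic voicing): /t/ is a voiceless stop between vowels /i/ and /a/, so it voices to [d]. /p/ is a voiceless stop between vowels /a/ and /i/, so it voices to [b]. /mitantentapio/ → midantentabio.
Rule 2 (stop-cluster e-epenthesis): no segment meets the environment; /midantentabio/ is unchanged.
Rule 3 (post-nasal voicing): /t/ is a voiceless stop immediately after the nasal /n/, so it voices to [d]. /t/ is a voiceless stop immediately after the nasal /n/, so it voices to [d]. /midantentabio/ → midandendabio.
Rule 4 (final vowel raising): /o/ is a mid vowel in word-final position, so it raises to [u]. /midandendabio/ → midandendabiu.

midandendabiu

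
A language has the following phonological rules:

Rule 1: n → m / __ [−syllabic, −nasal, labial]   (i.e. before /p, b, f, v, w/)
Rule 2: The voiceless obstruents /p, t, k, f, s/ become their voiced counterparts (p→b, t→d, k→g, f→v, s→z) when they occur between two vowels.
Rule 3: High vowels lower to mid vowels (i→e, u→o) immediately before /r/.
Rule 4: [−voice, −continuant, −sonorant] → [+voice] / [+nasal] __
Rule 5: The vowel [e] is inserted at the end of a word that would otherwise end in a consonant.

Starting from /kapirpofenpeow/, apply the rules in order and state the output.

Rule 1 (nasal place assimilation): /n/ precedes the labial consonant /p/, so it assimilates in place to [m]. /kapirpofenpeow/ → kapirpofempeow.
Rule 2 (intervocalic voicing): /p/ is a voiceless obstruent between vowels /a/ and /i/, so it voices to [b]. /f/ is a voiceless obstruent between vowels /o/ and /e/, so it voices to [v]. /kapirpofempeow/ → kabirpovempeow.
Rule 3 (pre-rhotic lowering): /i/ is a high vowel immediately before /r/, so it lowers to [e]. /kabirpovempeow/ → kaberpovempeow.
Rule 4 (post-nasal voicing): /p/ is a voiceless stop immediately after the nasal /m/, so it voices to [b]. /kaberpovempeow/ → kaberpovembeow.
Rule 5 (final e-epenthesis): the form ends in the consonant /w/, so [e] is inserted word-finally. /kaberpovembeow/ → kaberpovembeowe.

kaberpovembeowe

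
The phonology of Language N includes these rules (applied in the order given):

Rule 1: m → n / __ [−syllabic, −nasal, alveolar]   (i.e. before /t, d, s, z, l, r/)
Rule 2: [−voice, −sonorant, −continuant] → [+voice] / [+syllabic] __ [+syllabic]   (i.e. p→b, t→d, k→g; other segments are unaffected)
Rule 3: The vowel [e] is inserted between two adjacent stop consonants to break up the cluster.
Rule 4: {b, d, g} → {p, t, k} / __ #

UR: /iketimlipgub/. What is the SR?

igedinlipegup

Rule 1 (nasal place assimilation): /m/ precedes the alveolar consonant /l/, so it assimilates in place to [n]. /iketimlipgub/ → iketinlipgub.
Rule 2 (intervocalic voicing): /k/ is a voiceless stop between vowels /i/ and /e/, so it voices to [g]. /t/ is a voiceless stop between vowels /e/ and /i/, so it voices to [d]. /iketinlipgub/ → igedinlipgub.
Rule 3 (stop-cluster e-epenthesis): /p/ and /g/ form a stop–stop cluster, so [e] is inserted between them. /igedinlipgub/ → igedinlipegub.
Rule 4 (final devoicing): /b/ is a voiced stop in word-final position, so it devoices to [p]. /igedinlipegub/ → igedinlipegup.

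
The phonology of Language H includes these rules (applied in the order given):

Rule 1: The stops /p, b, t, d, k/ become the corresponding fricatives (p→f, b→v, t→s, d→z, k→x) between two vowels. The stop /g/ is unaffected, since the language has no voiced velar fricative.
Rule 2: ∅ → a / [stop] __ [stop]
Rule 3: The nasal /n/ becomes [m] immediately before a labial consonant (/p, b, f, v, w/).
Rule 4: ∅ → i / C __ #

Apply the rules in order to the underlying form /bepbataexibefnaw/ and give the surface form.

Rule 1 (intervocalic spirantization): /t/ is a stop between vowels /a/ and /a/, so it spirantizes to the fricative [s]. /b/ is a stop between vowels /i/ and /e/, so it spirantizes to the fricative [v]. /bepbataexibefnaw/ → bepbasaexivefnaw.
Rule 2 (stop-cluster a-epenthesis): /p/ and /b/ form a stop–stop cluster, so [a] is inserted between them. /bepbasaexivefnaw/ → bepabasaexivefnaw.
Rule 3 (nasal place assimilation): no segment meets the environment; /bepabasaexivefnaw/ is unchanged.
Rule 4 (final i-epenthesis): the form ends in the consonant /w/, so [i] is inserted word-finally. /bepabasaexivefnaw/ → bepabasaexivefnawi.

bepabasaexivefnawi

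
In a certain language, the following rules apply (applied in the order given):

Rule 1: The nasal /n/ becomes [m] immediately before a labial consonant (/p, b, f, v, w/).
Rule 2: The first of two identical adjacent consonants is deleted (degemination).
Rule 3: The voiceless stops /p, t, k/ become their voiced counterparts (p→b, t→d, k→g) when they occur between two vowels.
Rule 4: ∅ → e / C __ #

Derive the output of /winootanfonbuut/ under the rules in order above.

winoodamfombuute

Rule 1 (nasal place assimilation): /n/ precedes the labial consonant /f/, so it assimilates in place to [m]. /n/ precedes the labial consonant /b/, so it assimilates in place to [m]. /winootanfonbuut/ → winootamfombuut.
Rule 2 (degemination): no segment meets the environment; /winootamfombuut/ is unchanged.
Rule 3 (intervocalic voicing): /t/ is a voiceless stop between vowels /o/ and /a/, so it voices to [d]. /winootamfombuut/ → winoodamfombuut.
Rule 4 (final e-epenthesis): the form ends in the consonant /t/, so [e] is inserted word-finally. /winoodamfombuut/ → winoodamfombuute.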